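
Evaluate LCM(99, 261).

2871

gcd first: 261 = 2·99 + 63; 99 = 1·63 + 36; 63 = 1·36 + 27; 36 = 1·27 + 9; 27 = 3·9 + 0 → gcd = 9
lcm = 99·261/gcd = 25839/9 = 2871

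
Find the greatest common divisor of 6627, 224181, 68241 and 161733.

3

gcd(6627, 224181): 224181 = 33·6627 + 5490; 6627 = 1·5490 + 1137; 5490 = 4·1137 + 942; 1137 = 1·942 + 195; 942 = 4·195 + 162; 195 = 1·162 + 33; 162 = 4·33 + 30; 33 = 1·30 + 3; 30 = 10·3 + 0 → 3
gcd(3, 68241): 68241 = 22747·3 + 0 → 3
gcd(3, 161733): 161733 = 53911·3 + 0 → 3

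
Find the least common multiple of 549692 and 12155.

46723820

gcd first: 549692 = 45·12155 + 2717; 12155 = 4·2717 + 1287; 2717 = 2·1287 + 143; 1287 = 9·143 + 0 → gcd = 143
lcm = 549692·12155/gcd = 6681506260/143 = 46723820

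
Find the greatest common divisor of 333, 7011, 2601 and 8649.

gcd(333, 7011): 7011 = 21·333 + 18; 333 = 18·18 + 9; 18 = 2·9 + 0 → 9
gcd(9, 2601): 2601 = 289·9 + 0 → 9
gcd(9, 8649): 8649 = 961·9 + 0 → 9

9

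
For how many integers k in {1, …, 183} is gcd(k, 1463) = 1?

Prime factors of 1463: 7, 11, 19. Count integers ≤ 183 divisible by none of them.
By inclusion–exclusion: 183 − ⌊183/7⌋ − ⌊183/11⌋ − ⌊183/19⌋ + ⌊183/77⌋ + ⌊183/133⌋ + ⌊183/209⌋ − ⌊183/1463⌋ = 135.

135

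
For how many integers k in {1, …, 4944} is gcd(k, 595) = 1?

Prime factors of 595: 5, 7, 17. Count integers ≤ 4944 divisible by none of them.
By inclusion–exclusion: 4944 − ⌊4944/5⌋ − ⌊4944/7⌋ − ⌊4944/17⌋ + ⌊4944/35⌋ + ⌊4944/85⌋ + ⌊4944/119⌋ − ⌊4944/595⌋ = 3192.

3192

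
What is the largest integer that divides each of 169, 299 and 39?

13

169 = 13²; 299 = 13 · 23; 39 = 3 · 13
gcd takes min exponent of each prime: 13 = 13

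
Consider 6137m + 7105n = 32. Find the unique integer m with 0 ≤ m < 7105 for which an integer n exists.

gcd(6137, 7105) = 1 (Euclid: 7105 = 1·6137 + 968; 6137 = 6·968 + 329; 968 = 2·329 + 310; 329 = 1·310 + 19; 310 = 16·19 + 6; 19 = 3·6 + 1; 6 = 6·1 + 0), and 1 | 32.
Extended Euclid: 6137·(1123) + 7105·(-970) = 1. Scale by 32: m₀ = 35936.
General solution m = m₀ + 7105t; reducing mod 7105 gives m = 411 (and n = -355).

411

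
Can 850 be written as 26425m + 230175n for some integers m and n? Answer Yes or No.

By Bézout, 26425m + 230175n = 850 has integer solutions iff gcd(26425, 230175) | 850.
Euclid: 230175 = 8·26425 + 18775; 26425 = 1·18775 + 7650; 18775 = 2·7650 + 3475; 7650 = 2·3475 + 700; 3475 = 4·700 + 675; 700 = 1·675 + 25; 675 = 27·25 + 0. gcd = 25; 850 mod 25 = 0. Yes.

Yes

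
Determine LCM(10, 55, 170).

1870

lcm(10, 55) = 10·55/gcd = 550/5 = 110
lcm(110, 170) = 110·170/gcd = 18700/10 = 1870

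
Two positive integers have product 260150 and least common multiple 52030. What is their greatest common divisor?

From gcd × lcm = pq: gcd = 260150 / 52030 = 5.

5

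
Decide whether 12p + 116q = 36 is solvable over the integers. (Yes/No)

Yes

gcd(12, 116): 116 = 9·12 + 8; 12 = 1·8 + 4; 8 = 2·4 + 0 → 4
4 divides 36, so a solution exists.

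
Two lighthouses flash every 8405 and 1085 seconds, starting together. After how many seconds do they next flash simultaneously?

1823885

8405 = 5 · 41²; 1085 = 5 · 7 · 31
max exponents: 5 · 7 · 31 · 41² = 1823885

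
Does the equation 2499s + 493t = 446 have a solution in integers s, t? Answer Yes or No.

By Bézout, 2499s + 493t = 446 has integer solutions iff gcd(2499, 493) | 446.
Euclid: 2499 = 5·493 + 34; 493 = 14·34 + 17; 34 = 2·17 + 0. gcd = 17; 446 mod 17 = 4. No.

No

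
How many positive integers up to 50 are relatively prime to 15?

Prime factors of 15: 3, 5. Count integers ≤ 50 divisible by none of them.
By inclusion–exclusion: 50 − ⌊50/3⌋ − ⌊50/5⌋ + ⌊50/15⌋ = 27.

27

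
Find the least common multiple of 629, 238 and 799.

413882

629 = 17 · 37; 238 = 2 · 7 · 17; 799 = 17 · 47
lcm takes max exponent of each prime: 2 · 7 · 17 · 37 · 47 = 413882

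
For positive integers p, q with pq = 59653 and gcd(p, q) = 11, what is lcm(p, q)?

5423

For any two positive integers, gcd × lcm equals their product. Hence lcm = 59653 / 11 = 5423.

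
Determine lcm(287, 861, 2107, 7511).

lcm(287, 861) = 287·861/gcd = 247107/287 = 861
lcm(861, 2107) = 861·2107/gcd = 1814127/7 = 259161
lcm(259161, 7511) = 259161·7511/gcd = 1946558271/7 = 278079753

278079753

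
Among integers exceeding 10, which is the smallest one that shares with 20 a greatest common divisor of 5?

Multiples of 5 above 10: 5·3, 5·4, … . Need the cofactor coprime to 20/5 = 4.
Checking s = 3, 4, … the first with gcd(s, 4) = 1 is s = 3, giving 15.

15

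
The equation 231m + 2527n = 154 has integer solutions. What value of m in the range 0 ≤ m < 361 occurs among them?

121

Reduce mod 2527: 231m ≡ 154 (mod 2527). With g = gcd(231, 2527) = 7 dividing 154, divide through: 33m ≡ 22 (mod 361).
Since gcd(33, 361) = 1, m ≡ 22·(33)⁻¹ ≡ 121 (mod 361). Smallest non-negative: 121.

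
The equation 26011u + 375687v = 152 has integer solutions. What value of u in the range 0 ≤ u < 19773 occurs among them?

Euclid: 375687 = 14·26011 + 11533; 26011 = 2·11533 + 2945; 11533 = 3·2945 + 2698; 2945 = 1·2698 + 247; 2698 = 10·247 + 228; 247 = 1·228 + 19; 228 = 12·19 + 0 → gcd = 19; 152 = 19·8.
Back-substitution yields 26011·(1531) + 375687·(-106) = 19, so one solution is u = 1531·8 = 12248, v = -106·8 = -848.
Solutions in u differ by 375687/19 = 19773; the one in [0, 19773) is 12248 mod 19773 = 12248.

12248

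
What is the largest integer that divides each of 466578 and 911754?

18

466578 = 2 · 3² · 7² · 23²
911754 = 2 · 3² · 37³
Common: 2 · 3² = 18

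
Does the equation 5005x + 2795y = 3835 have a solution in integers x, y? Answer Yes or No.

gcd(5005, 2795): 5005 = 1·2795 + 2210; 2795 = 1·2210 + 585; 2210 = 3·585 + 455; 585 = 1·455 + 130; 455 = 3·130 + 65; 130 = 2·65 + 0 → 65
65 divides 3835, so a solution exists.

Yes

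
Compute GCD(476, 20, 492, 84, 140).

gcd(476, 20): 476 = 23·20 + 16; 20 = 1·16 + 4; 16 = 4·4 + 0 → 4
gcd(4, 492): 492 = 123·4 + 0 → 4
gcd(4, 84): 84 = 21·4 + 0 → 4
gcd(4, 140): 140 = 35·4 + 0 → 4

4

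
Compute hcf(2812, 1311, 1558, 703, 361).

19

2812 = 2² · 19 · 37; 1311 = 3 · 19 · 23; 1558 = 2 · 19 · 41; 703 = 19 · 37; 361 = 19²
gcd takes min exponent of each prime: 19 = 19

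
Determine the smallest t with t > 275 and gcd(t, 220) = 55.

220 = 55·4. Any t with gcd(t, 220) = 55 is a multiple of 55, say 55s, with s coprime to 4.
Need s > 275/55, so s ≥ 6. First s ≥ 6 with gcd(s, 4) = 1 is s = 7. Thus t = 55·7 = 385.

385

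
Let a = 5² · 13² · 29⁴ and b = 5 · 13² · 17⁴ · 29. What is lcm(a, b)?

249582649294225

max exponent per prime: 5² · 13² · 17⁴ · 29⁴ = 249582649294225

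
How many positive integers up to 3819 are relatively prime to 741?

2226

741 = 3·13·19. Inclusion–exclusion on these primes:
3819 − ⌊3819/3⌋ − ⌊3819/13⌋ − ⌊3819/19⌋ + ⌊3819/39⌋ + ⌊3819/57⌋ + ⌊3819/247⌋ − ⌊3819/741⌋ = 2226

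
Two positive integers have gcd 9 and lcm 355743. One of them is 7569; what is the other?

423

Using mn = gcd(m,n)·lcm(m,n) = 9·355743 = 3201687, we get n = 3201687/7569 = 423.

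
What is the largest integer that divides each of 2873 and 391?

17

2873 = 13² · 17
391 = 17 · 23
Common: 17 = 17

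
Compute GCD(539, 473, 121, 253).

539 = 7² · 11; 473 = 11 · 43; 121 = 11²; 253 = 11 · 23
gcd takes min exponent of each prime: 11 = 11

11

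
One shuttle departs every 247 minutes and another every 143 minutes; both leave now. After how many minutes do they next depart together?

247 = 13 · 19; 143 = 11 · 13
max exponents: 11 · 13 · 19 = 2717

2717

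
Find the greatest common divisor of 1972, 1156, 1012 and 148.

4

gcd(1972, 1156): 1972 = 1·1156 + 816; 1156 = 1·816 + 340; 816 = 2·340 + 136; 340 = 2·136 + 68; 136 = 2·68 + 0 → 68
gcd(68, 1012): 1012 = 14·68 + 60; 68 = 1·60 + 8; 60 = 7·8 + 4; 8 = 2·4 + 0 → 4
gcd(4, 148): 148 = 37·4 + 0 → 4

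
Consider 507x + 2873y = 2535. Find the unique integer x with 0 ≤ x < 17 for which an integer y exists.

5

Euclid: 2873 = 5·507 + 338; 507 = 1·338 + 169; 338 = 2·169 + 0 → gcd = 169; 2535 = 169·15.
Back-substitution yields 507·(6) + 2873·(-1) = 169, so one solution is x = 6·15 = 90, y = -1·15 = -15.
Solutions in x differ by 2873/169 = 17; the one in [0, 17) is 90 mod 17 = 5.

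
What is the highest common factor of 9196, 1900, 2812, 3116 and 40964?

gcd(9196, 1900): 9196 = 4·1900 + 1596; 1900 = 1·1596 + 304; 1596 = 5·304 + 76; 304 = 4·76 + 0 → 76
gcd(76, 2812): 2812 = 37·76 + 0 → 76
gcd(76, 3116): 3116 = 41·76 + 0 → 76
gcd(76, 40964): 40964 = 539·76 + 0 → 76

76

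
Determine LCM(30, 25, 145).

lcm(30, 25) = 30·25/gcd = 750/5 = 150
lcm(150, 145) = 150·145/gcd = 21750/5 = 4350

4350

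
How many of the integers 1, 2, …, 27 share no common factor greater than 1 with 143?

23

143 = 11·13. Inclusion–exclusion on these primes:
27 − ⌊27/11⌋ − ⌊27/13⌋ + ⌊27/143⌋ = 23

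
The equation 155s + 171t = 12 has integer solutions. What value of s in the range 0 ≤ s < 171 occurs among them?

gcd(155, 171) = 1 (Euclid: 171 = 1·155 + 16; 155 = 9·16 + 11; 16 = 1·11 + 5; 11 = 2·5 + 1; 5 = 5·1 + 0), and 1 | 12.
Extended Euclid: 155·(32) + 171·(-29) = 1. Scale by 12: s₀ = 384.
General solution s = s₀ + 171k; reducing mod 171 gives s = 42 (and t = -38).

42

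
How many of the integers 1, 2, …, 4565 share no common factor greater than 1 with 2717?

3628

Prime factors of 2717: 11, 13, 19. Count integers ≤ 4565 divisible by none of them.
By inclusion–exclusion: 4565 − ⌊4565/11⌋ − ⌊4565/13⌋ − ⌊4565/19⌋ + ⌊4565/143⌋ + ⌊4565/209⌋ + ⌊4565/247⌋ − ⌊4565/2717⌋ = 3628.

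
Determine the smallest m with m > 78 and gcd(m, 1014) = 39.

1014 = 39·26. Any m with gcd(m, 1014) = 39 is a multiple of 39, say 39s, with s coprime to 26.
Need s > 78/39, so s ≥ 3. First s ≥ 3 with gcd(s, 26) = 1 is s = 3. Thus m = 39·3 = 117.

117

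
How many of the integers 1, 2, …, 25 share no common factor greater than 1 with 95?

Prime factors of 95: 5, 19. Count integers ≤ 25 divisible by none of them.
By inclusion–exclusion: 25 − ⌊25/5⌋ − ⌊25/19⌋ + ⌊25/95⌋ = 19.

19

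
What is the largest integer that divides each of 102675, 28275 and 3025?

gcd(102675, 28275): 102675 = 3·28275 + 17850; 28275 = 1·17850 + 10425; 17850 = 1·10425 + 7425; 10425 = 1·7425 + 3000; 7425 = 2·3000 + 1425; 3000 = 2·1425 + 150; 1425 = 9·150 + 75; 150 = 2·75 + 0 → 75
gcd(75, 3025): 3025 = 40·75 + 25; 75 = 3·25 + 0 → 25

25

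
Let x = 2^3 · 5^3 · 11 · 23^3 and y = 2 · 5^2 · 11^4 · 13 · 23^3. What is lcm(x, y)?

2315781611000

max exponent per prime: 2^3 · 5^3 · 11^4 · 13 · 23^3 = 2315781611000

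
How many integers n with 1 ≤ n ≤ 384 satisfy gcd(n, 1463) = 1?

1463 = 7·11·19. Inclusion–exclusion on these primes:
384 − ⌊384/7⌋ − ⌊384/11⌋ − ⌊384/19⌋ + ⌊384/77⌋ + ⌊384/133⌋ + ⌊384/209⌋ − ⌊384/1463⌋ = 283

283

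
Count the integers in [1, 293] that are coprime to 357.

Prime factors of 357: 3, 7, 17. Count integers ≤ 293 divisible by none of them.
By inclusion–exclusion: 293 − ⌊293/3⌋ − ⌊293/7⌋ − ⌊293/17⌋ + ⌊293/21⌋ + ⌊293/51⌋ + ⌊293/119⌋ − ⌊293/357⌋ = 158.

158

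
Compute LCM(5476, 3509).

19215284

5476 = 2² · 37²; 3509 = 11² · 29
max exponents: 2² · 11² · 29 · 37² = 19215284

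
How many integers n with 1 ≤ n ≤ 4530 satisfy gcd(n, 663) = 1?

2624

663 = 3·13·17. Inclusion–exclusion on these primes:
4530 − ⌊4530/3⌋ − ⌊4530/13⌋ − ⌊4530/17⌋ + ⌊4530/39⌋ + ⌊4530/51⌋ + ⌊4530/221⌋ − ⌊4530/663⌋ = 2624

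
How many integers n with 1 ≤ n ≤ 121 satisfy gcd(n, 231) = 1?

62

231 = 3·7·11. Inclusion–exclusion on these primes:
121 − ⌊121/3⌋ − ⌊121/7⌋ − ⌊121/11⌋ + ⌊121/21⌋ + ⌊121/33⌋ + ⌊121/77⌋ − ⌊121/231⌋ = 62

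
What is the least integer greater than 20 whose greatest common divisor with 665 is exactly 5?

gcd(a, 665) = 5 forces 5 | a; write a = 5s. Then gcd(5s, 5·133) = 5·gcd(s, 133), so need gcd(s, 133) = 1.
5s > 20 gives s ≥ 5. The least s ≥ 5 coprime to 133 is 5, so a = 5·5 = 25.

25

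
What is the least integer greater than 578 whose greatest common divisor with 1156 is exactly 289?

867

1156 = 289·4. Any a with gcd(a, 1156) = 289 is a multiple of 289, say 289s, with s coprime to 4.
Need s > 578/289, so s ≥ 3. First s ≥ 3 with gcd(s, 4) = 1 is s = 3. Thus a = 289·3 = 867.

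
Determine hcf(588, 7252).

196

Euclid: 7252 = 12·588 + 196; 588 = 3·196 + 0. Last nonzero remainder: 196.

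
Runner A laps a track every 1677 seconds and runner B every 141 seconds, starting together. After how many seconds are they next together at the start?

gcd first: 1677 = 11·141 + 126; 141 = 1·126 + 15; 126 = 8·15 + 6; 15 = 2·6 + 3; 6 = 2·3 + 0 → gcd = 3
lcm = 1677·141/gcd = 236457/3 = 78819

78819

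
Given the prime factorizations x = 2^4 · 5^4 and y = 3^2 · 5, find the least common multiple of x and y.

90000

max exponent per prime: 2^4 · 3^2 · 5^4 = 90000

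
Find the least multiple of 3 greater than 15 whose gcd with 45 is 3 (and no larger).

21

gcd(m, 45) = 3 forces 3 | m; write m = 3s. Then gcd(3s, 3·15) = 3·gcd(s, 15), so need gcd(s, 15) = 1.
3s > 15 gives s ≥ 6. The least s ≥ 6 coprime to 15 is 7, so m = 3·7 = 21.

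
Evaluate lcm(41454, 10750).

41454 = 2 · 3² · 7² · 47; 10750 = 2 · 5³ · 43
max exponents: 2 · 3² · 5³ · 7² · 43 · 47 = 222815250

222815250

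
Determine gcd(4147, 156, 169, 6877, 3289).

13

gcd(4147, 156): 4147 = 26·156 + 91; 156 = 1·91 + 65; 91 = 1·65 + 26; 65 = 2·26 + 13; 26 = 2·13 + 0 → 13
gcd(13, 169): 169 = 13·13 + 0 → 13
gcd(13, 6877): 6877 = 529·13 + 0 → 13
gcd(13, 3289): 3289 = 253·13 + 0 → 13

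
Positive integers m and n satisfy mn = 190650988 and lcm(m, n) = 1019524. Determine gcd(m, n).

187

gcd·lcm = product, so gcd = 190650988/1019524 = 187.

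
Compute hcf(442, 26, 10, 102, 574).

442 = 2 · 13 · 17; 26 = 2 · 13; 10 = 2 · 5; 102 = 2 · 3 · 17; 574 = 2 · 7 · 41
gcd takes min exponent of each prime: 2 = 2

2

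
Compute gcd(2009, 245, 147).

2009 = 7² · 41; 245 = 5 · 7²; 147 = 3 · 7²
gcd takes min exponent of each prime: 7² = 49

49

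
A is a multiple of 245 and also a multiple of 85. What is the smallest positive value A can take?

4165

245 = 5 · 7²; 85 = 5 · 17
max exponents: 5 · 7² · 17 = 4165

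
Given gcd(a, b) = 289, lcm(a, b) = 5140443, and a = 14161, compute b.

104907

a·b = gcd·lcm = 289·5140443 = 1485588027, so b = 1485588027/14161 = 104907.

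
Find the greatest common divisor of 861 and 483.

21

861 = 3 · 7 · 41
483 = 3 · 7 · 23
Common: 3 · 7 = 21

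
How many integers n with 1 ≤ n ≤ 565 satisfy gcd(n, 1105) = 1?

392

1105 = 5·13·17. Inclusion–exclusion on these primes:
565 − ⌊565/5⌋ − ⌊565/13⌋ − ⌊565/17⌋ + ⌊565/65⌋ + ⌊565/85⌋ + ⌊565/221⌋ − ⌊565/1105⌋ = 392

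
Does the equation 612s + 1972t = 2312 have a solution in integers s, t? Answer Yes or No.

gcd(612, 1972): 1972 = 3·612 + 136; 612 = 4·136 + 68; 136 = 2·68 + 0 → 68
68 divides 2312, so a solution exists.

Yes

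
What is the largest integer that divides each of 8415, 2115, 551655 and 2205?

45

gcd(8415, 2115): 8415 = 3·2115 + 2070; 2115 = 1·2070 + 45; 2070 = 46·45 + 0 → 45
gcd(45, 551655): 551655 = 12259·45 + 0 → 45
gcd(45, 2205): 2205 = 49·45 + 0 → 45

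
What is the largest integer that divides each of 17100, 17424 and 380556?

36

gcd(17100, 17424): 17424 = 1·17100 + 324; 17100 = 52·324 + 252; 324 = 1·252 + 72; 252 = 3·72 + 36; 72 = 2·36 + 0 → 36
gcd(36, 380556): 380556 = 10571·36 + 0 → 36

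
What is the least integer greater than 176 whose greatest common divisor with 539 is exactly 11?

187

Multiples of 11 above 176: 11·17, 11·18, … . Need the cofactor coprime to 539/11 = 49.
Checking s = 17, 18, … the first with gcd(s, 49) = 1 is s = 17, giving 187.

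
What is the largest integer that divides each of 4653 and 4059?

99

4653 = 3² · 11 · 47
4059 = 3² · 11 · 41
Common: 3² · 11 = 99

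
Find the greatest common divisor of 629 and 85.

629 = 17 · 37
85 = 5 · 17
Common: 17 = 17

17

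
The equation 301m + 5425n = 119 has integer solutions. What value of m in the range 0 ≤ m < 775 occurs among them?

Euclid: 5425 = 18·301 + 7; 301 = 43·7 + 0 → gcd = 7; 119 = 7·17.
Back-substitution yields 301·(-18) + 5425·(1) = 7, so one solution is m = -18·17 = -306, n = 1·17 = 17.
Solutions in m differ by 5425/7 = 775; the one in [0, 775) is -306 mod 775 = 469.

469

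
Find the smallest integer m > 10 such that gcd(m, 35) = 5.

gcd(m, 35) = 5 forces 5 | m; write m = 5s. Then gcd(5s, 5·7) = 5·gcd(s, 7), so need gcd(s, 7) = 1.
5s > 10 gives s ≥ 3. The least s ≥ 3 coprime to 7 is 3, so m = 5·3 = 15.

15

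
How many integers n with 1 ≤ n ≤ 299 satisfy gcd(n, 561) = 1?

171

Prime factors of 561: 3, 11, 17. Count integers ≤ 299 divisible by none of them.
By inclusion–exclusion: 299 − ⌊299/3⌋ − ⌊299/11⌋ − ⌊299/17⌋ + ⌊299/33⌋ + ⌊299/51⌋ + ⌊299/187⌋ − ⌊299/561⌋ = 171.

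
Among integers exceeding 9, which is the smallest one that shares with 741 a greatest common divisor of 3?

12

gcd(m, 741) = 3 forces 3 | m; write m = 3s. Then gcd(3s, 3·247) = 3·gcd(s, 247), so need gcd(s, 247) = 1.
3s > 9 gives s ≥ 4. The least s ≥ 4 coprime to 247 is 4, so m = 3·4 = 12.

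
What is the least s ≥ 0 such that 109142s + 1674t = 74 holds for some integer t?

691

Reduce mod 1674: 109142s ≡ 74 (mod 1674). With g = gcd(109142, 1674) = 2 dividing 74, divide through: 54571s ≡ 37 (mod 837).
Since gcd(54571, 837) = 1, s ≡ 37·(54571)⁻¹ ≡ 691 (mod 837). Smallest non-negative: 691.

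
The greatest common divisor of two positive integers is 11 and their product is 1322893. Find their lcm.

gcd·lcm = product, so lcm = 1322893/11 = 120263.

120263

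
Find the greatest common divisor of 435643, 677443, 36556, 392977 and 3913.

gcd(435643, 677443): 677443 = 1·435643 + 241800; 435643 = 1·241800 + 193843; 241800 = 1·193843 + 47957; 193843 = 4·47957 + 2015; 47957 = 23·2015 + 1612; 2015 = 1·1612 + 403; 1612 = 4·403 + 0 → 403
gcd(403, 36556): 36556 = 90·403 + 286; 403 = 1·286 + 117; 286 = 2·117 + 52; 117 = 2·52 + 13; 52 = 4·13 + 0 → 13
gcd(13, 392977): 392977 = 30229·13 + 0 → 13
gcd(13, 3913): 3913 = 301·13 + 0 → 13

13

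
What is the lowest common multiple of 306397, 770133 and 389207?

306397 = 7² · 13² · 37; 770133 = 3 · 7² · 13² · 31; 389207 = 7² · 13² · 47
lcm takes max exponent of each prime: 3 · 7² · 13² · 31 · 37 · 47 = 1339261287

1339261287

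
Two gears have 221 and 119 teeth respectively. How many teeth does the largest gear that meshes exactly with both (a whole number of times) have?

17

221 = 13 · 17
119 = 7 · 17
Common: 17 = 17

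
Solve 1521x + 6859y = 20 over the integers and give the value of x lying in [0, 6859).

2832

gcd(1521, 6859) = 1 (Euclid: 6859 = 4·1521 + 775; 1521 = 1·775 + 746; 775 = 1·746 + 29; 746 = 25·29 + 21; 29 = 1·21 + 8; 21 = 2·8 + 5; 8 = 1·5 + 3; 5 = 1·3 + 2; 3 = 1·2 + 1; 2 = 2·1 + 0), and 1 | 20.
Extended Euclid: 1521·(-2602) + 6859·(577) = 1. Scale by 20: x₀ = -52040.
General solution x = x₀ + 6859t; reducing mod 6859 gives x = 2832 (and y = -628).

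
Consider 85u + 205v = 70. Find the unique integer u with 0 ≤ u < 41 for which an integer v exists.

gcd(85, 205) = 5 (Euclid: 205 = 2·85 + 35; 85 = 2·35 + 15; 35 = 2·15 + 5; 15 = 3·5 + 0), and 5 | 70.
Extended Euclid: 85·(-12) + 205·(5) = 5. Scale by 14: u₀ = -168.
General solution u = u₀ + 41t; reducing mod 41 gives u = 37 (and v = -15).

37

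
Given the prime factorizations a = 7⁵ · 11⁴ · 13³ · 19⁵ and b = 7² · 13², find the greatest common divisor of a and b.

8281

min exponent per shared prime: 7² · 13² = 8281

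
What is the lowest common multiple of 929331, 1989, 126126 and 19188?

929331 = 3² · 13³ · 47; 1989 = 3² · 13 · 17; 126126 = 2 · 3² · 7² · 11 · 13; 19188 = 2² · 3² · 13 · 41
lcm takes max exponent of each prime: 2² · 3² · 7² · 11 · 13³ · 17 · 41 · 47 = 1396535432292

1396535432292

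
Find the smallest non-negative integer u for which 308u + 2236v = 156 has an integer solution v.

Euclid: 2236 = 7·308 + 80; 308 = 3·80 + 68; 80 = 1·68 + 12; 68 = 5·12 + 8; 12 = 1·8 + 4; 8 = 2·4 + 0 → gcd = 4; 156 = 4·39.
Back-substitution yields 308·(-196) + 2236·(27) = 4, so one solution is u = -196·39 = -7644, v = 27·39 = 1053.
Solutions in u differ by 2236/4 = 559; the one in [0, 559) is -7644 mod 559 = 182.

182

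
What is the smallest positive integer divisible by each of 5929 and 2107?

5929 = 7² · 11²; 2107 = 7² · 43
max exponents: 7² · 11² · 43 = 254947

254947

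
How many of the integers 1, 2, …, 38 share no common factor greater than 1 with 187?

33

Prime factors of 187: 11, 17. Count integers ≤ 38 divisible by none of them.
By inclusion–exclusion: 38 − ⌊38/11⌋ − ⌊38/17⌋ + ⌊38/187⌋ = 33.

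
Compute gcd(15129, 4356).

Euclid: 15129 = 3·4356 + 2061; 4356 = 2·2061 + 234; 2061 = 8·234 + 189; 234 = 1·189 + 45; 189 = 4·45 + 9; 45 = 5·9 + 0. Last nonzero remainder: 9.

9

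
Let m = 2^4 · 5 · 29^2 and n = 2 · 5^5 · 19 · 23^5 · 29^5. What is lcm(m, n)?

max exponent per prime: 2^4 · 5^5 · 19 · 23^5 · 29^5 = 125415950773701650000

125415950773701650000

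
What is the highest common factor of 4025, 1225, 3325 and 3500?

gcd(4025, 1225): 4025 = 3·1225 + 350; 1225 = 3·350 + 175; 350 = 2·175 + 0 → 175
gcd(175, 3325): 3325 = 19·175 + 0 → 175
gcd(175, 3500): 3500 = 20·175 + 0 → 175

175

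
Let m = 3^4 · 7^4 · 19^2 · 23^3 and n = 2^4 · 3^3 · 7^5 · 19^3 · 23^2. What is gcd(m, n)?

min exponent per shared prime: 3^3 · 7^4 · 19^2 · 23^2 = 12379947363

12379947363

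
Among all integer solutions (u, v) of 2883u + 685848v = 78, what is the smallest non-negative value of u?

35922

Reduce mod 685848: 2883u ≡ 78 (mod 685848). With g = gcd(2883, 685848) = 3 dividing 78, divide through: 961u ≡ 26 (mod 228616).
Since gcd(961, 228616) = 1, u ≡ 26·(961)⁻¹ ≡ 35922 (mod 228616). Smallest non-negative: 35922.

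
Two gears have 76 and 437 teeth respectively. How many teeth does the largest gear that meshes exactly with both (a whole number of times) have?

19

Euclid: 437 = 5·76 + 57; 76 = 1·57 + 19; 57 = 3·19 + 0. Last nonzero remainder: 19.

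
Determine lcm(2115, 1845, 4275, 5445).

2115 = 3² · 5 · 47; 1845 = 3² · 5 · 41; 4275 = 3² · 5² · 19; 5445 = 3² · 5 · 11²
lcm takes max exponent of each prime: 3² · 5² · 11² · 19 · 41 · 47 = 996788925

996788925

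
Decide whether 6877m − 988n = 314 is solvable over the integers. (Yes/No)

gcd(6877, 988): 6877 = 6·988 + 949; 988 = 1·949 + 39; 949 = 24·39 + 13; 39 = 3·13 + 0 → 13
13 does not divide 314, so a solution does not exist.

No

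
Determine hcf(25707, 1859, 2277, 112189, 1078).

11

gcd(25707, 1859): 25707 = 13·1859 + 1540; 1859 = 1·1540 + 319; 1540 = 4·319 + 264; 319 = 1·264 + 55; 264 = 4·55 + 44; 55 = 1·44 + 11; 44 = 4·11 + 0 → 11
gcd(11, 2277): 2277 = 207·11 + 0 → 11
gcd(11, 112189): 112189 = 10199·11 + 0 → 11
gcd(11, 1078): 1078 = 98·11 + 0 → 11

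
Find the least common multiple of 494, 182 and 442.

58786

494 = 2 · 13 · 19; 182 = 2 · 7 · 13; 442 = 2 · 13 · 17
lcm takes max exponent of each prime: 2 · 7 · 13 · 17 · 19 = 58786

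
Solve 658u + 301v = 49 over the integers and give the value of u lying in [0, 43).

Euclid: 658 = 2·301 + 56; 301 = 5·56 + 21; 56 = 2·21 + 14; 21 = 1·14 + 7; 14 = 2·7 + 0 → gcd = 7; 49 = 7·7.
Back-substitution yields 658·(-16) + 301·(35) = 7, so one solution is u = -16·7 = -112, v = 35·7 = 245.
Solutions in u differ by 301/7 = 43; the one in [0, 43) is -112 mod 43 = 17.

17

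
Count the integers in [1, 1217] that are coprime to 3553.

3553 = 11·17·19. Inclusion–exclusion on these primes:
1217 − ⌊1217/11⌋ − ⌊1217/17⌋ − ⌊1217/19⌋ + ⌊1217/187⌋ + ⌊1217/209⌋ + ⌊1217/323⌋ − ⌊1217/3553⌋ = 986

986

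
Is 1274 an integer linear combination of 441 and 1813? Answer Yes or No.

Yes

gcd(441, 1813): 1813 = 4·441 + 49; 441 = 9·49 + 0 → 49
49 divides 1274, so a solution exists.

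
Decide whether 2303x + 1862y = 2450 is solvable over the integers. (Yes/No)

Yes

By Bézout, 2303x + 1862y = 2450 has integer solutions iff gcd(2303, 1862) | 2450.
Euclid: 2303 = 1·1862 + 441; 1862 = 4·441 + 98; 441 = 4·98 + 49; 98 = 2·49 + 0. gcd = 49; 2450 mod 49 = 0. Yes.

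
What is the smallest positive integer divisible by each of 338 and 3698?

gcd first: 3698 = 10·338 + 318; 338 = 1·318 + 20; 318 = 15·20 + 18; 20 = 1·18 + 2; 18 = 9·2 + 0 → gcd = 2
lcm = 338·3698/gcd = 1249924/2 = 624962

624962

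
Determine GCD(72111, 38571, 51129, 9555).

72111 = 3 · 13 · 43²; 38571 = 3 · 13 · 23 · 43; 51129 = 3² · 13 · 19 · 23; 9555 = 3 · 5 · 7² · 13
gcd takes min exponent of each prime: 3 · 13 = 39

39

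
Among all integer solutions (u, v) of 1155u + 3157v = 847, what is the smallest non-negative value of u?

39

Euclid: 3157 = 2·1155 + 847; 1155 = 1·847 + 308; 847 = 2·308 + 231; 308 = 1·231 + 77; 231 = 3·77 + 0 → gcd = 77; 847 = 77·11.
Back-substitution yields 1155·(11) + 3157·(-4) = 77, so one solution is u = 11·11 = 121, v = -4·11 = -44.
Solutions in u differ by 3157/77 = 41; the one in [0, 41) is 121 mod 41 = 39.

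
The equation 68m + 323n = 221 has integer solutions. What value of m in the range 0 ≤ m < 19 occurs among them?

8

Euclid: 323 = 4·68 + 51; 68 = 1·51 + 17; 51 = 3·17 + 0 → gcd = 17; 221 = 17·13.
Back-substitution yields 68·(5) + 323·(-1) = 17, so one solution is m = 5·13 = 65, n = -1·13 = -13.
Solutions in m differ by 323/17 = 19; the one in [0, 19) is 65 mod 19 = 8.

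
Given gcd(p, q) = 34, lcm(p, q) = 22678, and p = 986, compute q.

782

Using pq = gcd(p,q)·lcm(p,q) = 34·22678 = 771052, we get q = 771052/986 = 782.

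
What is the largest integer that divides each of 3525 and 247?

3525 = 3 · 5² · 47
247 = 13 · 19
Common: 1 = 1

1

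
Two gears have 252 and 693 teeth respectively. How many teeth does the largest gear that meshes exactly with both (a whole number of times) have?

Euclid: 693 = 2·252 + 189; 252 = 1·189 + 63; 189 = 3·63 + 0. Last nonzero remainder: 63.

63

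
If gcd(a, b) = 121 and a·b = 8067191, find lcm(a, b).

66671

gcd·lcm = product, so lcm = 8067191/121 = 66671.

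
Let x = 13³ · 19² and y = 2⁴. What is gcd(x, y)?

1

min exponent per shared prime: (none) = 1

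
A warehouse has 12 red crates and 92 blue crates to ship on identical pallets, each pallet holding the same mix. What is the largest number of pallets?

Euclid: 92 = 7·12 + 8; 12 = 1·8 + 4; 8 = 2·4 + 0. Last nonzero remainder: 4.

4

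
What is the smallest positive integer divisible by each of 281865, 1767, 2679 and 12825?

18480478725

281865 = 3 · 5 · 19 · 23 · 43; 1767 = 3 · 19 · 31; 2679 = 3 · 19 · 47; 12825 = 3³ · 5² · 19
lcm takes max exponent of each prime: 3³ · 5² · 19 · 23 · 31 · 43 · 47 = 18480478725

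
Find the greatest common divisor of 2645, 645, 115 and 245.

5

2645 = 5 · 23²; 645 = 3 · 5 · 43; 115 = 5 · 23; 245 = 5 · 7²
gcd takes min exponent of each prime: 5 = 5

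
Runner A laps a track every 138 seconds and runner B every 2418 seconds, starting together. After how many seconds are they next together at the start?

138 = 2 · 3 · 23; 2418 = 2 · 3 · 13 · 31
max exponents: 2 · 3 · 13 · 23 · 31 = 55614

55614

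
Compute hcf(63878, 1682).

2

Euclid: 63878 = 37·1682 + 1644; 1682 = 1·1644 + 38; 1644 = 43·38 + 10; 38 = 3·10 + 8; 10 = 1·8 + 2; 8 = 4·2 + 0. Last nonzero remainder: 2.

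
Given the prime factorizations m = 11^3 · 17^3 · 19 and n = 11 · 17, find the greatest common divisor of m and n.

187

min exponent per shared prime: 11 · 17 = 187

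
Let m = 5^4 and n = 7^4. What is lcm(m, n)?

max exponent per prime: 5^4 · 7^4 = 1500625

1500625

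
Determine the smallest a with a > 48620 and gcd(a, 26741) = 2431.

51051

gcd(a, 26741) = 2431 forces 2431 | a; write a = 2431s. Then gcd(2431s, 2431·11) = 2431·gcd(s, 11), so need gcd(s, 11) = 1.
2431s > 48620 gives s ≥ 21. The least s ≥ 21 coprime to 11 is 21, so a = 2431·21 = 51051.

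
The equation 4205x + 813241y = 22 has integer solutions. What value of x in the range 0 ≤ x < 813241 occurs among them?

Euclid: 813241 = 193·4205 + 1676; 4205 = 2·1676 + 853; 1676 = 1·853 + 823; 853 = 1·823 + 30; 823 = 27·30 + 13; 30 = 2·13 + 4; 13 = 3·4 + 1; 4 = 4·1 + 0 → gcd = 1; 22 = 1·22.
Back-substitution yields 4205·(-189724) + 813241·(981) = 1, so one solution is x = -189724·22 = -4173928, y = 981·22 = 21582.
Solutions in x differ by 813241/1 = 813241; the one in [0, 813241) is -4173928 mod 813241 = 705518.

705518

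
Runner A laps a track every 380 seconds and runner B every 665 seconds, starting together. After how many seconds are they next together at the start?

380 = 2² · 5 · 19; 665 = 5 · 7 · 19
max exponents: 2² · 5 · 7 · 19 = 2660

2660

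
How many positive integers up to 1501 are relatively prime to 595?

Prime factors of 595: 5, 7, 17. Count integers ≤ 1501 divisible by none of them.
By inclusion–exclusion: 1501 − ⌊1501/5⌋ − ⌊1501/7⌋ − ⌊1501/17⌋ + ⌊1501/35⌋ + ⌊1501/85⌋ + ⌊1501/119⌋ − ⌊1501/595⌋ = 968.

968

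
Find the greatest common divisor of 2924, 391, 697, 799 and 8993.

17

gcd(2924, 391): 2924 = 7·391 + 187; 391 = 2·187 + 17; 187 = 11·17 + 0 → 17
gcd(17, 697): 697 = 41·17 + 0 → 17
gcd(17, 799): 799 = 47·17 + 0 → 17
gcd(17, 8993): 8993 = 529·17 + 0 → 17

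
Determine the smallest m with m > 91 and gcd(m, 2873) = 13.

104

gcd(m, 2873) = 13 forces 13 | m; write m = 13s. Then gcd(13s, 13·221) = 13·gcd(s, 221), so need gcd(s, 221) = 1.
13s > 91 gives s ≥ 8. The least s ≥ 8 coprime to 221 is 8, so m = 13·8 = 104.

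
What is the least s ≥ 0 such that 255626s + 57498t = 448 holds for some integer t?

3710

Euclid: 255626 = 4·57498 + 25634; 57498 = 2·25634 + 6230; 25634 = 4·6230 + 714; 6230 = 8·714 + 518; 714 = 1·518 + 196; 518 = 2·196 + 126; 196 = 1·126 + 70; 126 = 1·70 + 56; 70 = 1·56 + 14; 56 = 4·14 + 0 → gcd = 14; 448 = 14·32.
Back-substitution yields 255626·(886) + 57498·(-3939) = 14, so one solution is s = 886·32 = 28352, t = -3939·32 = -126048.
Solutions in s differ by 57498/14 = 4107; the one in [0, 4107) is 28352 mod 4107 = 3710.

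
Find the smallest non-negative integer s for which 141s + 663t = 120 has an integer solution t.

Reduce mod 663: 141s ≡ 120 (mod 663). With g = gcd(141, 663) = 3 dividing 120, divide through: 47s ≡ 40 (mod 221).
Since gcd(47, 221) = 1, s ≡ 40·(47)⁻¹ ≡ 109 (mod 221). Smallest non-negative: 109.

109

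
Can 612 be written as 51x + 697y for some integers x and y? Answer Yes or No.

Yes

By Bézout, 51x + 697y = 612 has integer solutions iff gcd(51, 697) | 612.
Euclid: 697 = 13·51 + 34; 51 = 1·34 + 17; 34 = 2·17 + 0. gcd = 17; 612 mod 17 = 0. Yes.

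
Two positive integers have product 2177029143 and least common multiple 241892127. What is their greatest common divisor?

From gcd × lcm = ab: gcd = 2177029143 / 241892127 = 9.

9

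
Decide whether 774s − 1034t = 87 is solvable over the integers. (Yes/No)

gcd(774, 1034): 1034 = 1·774 + 260; 774 = 2·260 + 254; 260 = 1·254 + 6; 254 = 42·6 + 2; 6 = 3·2 + 0 → 2
2 does not divide 87, so a solution does not exist.

No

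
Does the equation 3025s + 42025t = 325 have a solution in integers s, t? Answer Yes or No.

Yes

gcd(3025, 42025): 42025 = 13·3025 + 2700; 3025 = 1·2700 + 325; 2700 = 8·325 + 100; 325 = 3·100 + 25; 100 = 4·25 + 0 → 25
25 divides 325, so a solution exists.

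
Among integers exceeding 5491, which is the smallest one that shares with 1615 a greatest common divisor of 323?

5814

Multiples of 323 above 5491: 323·18, 323·19, … . Need the cofactor coprime to 1615/323 = 5.
Checking s = 18, 19, … the first with gcd(s, 5) = 1 is s = 18, giving 5814.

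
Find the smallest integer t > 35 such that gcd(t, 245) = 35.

70

Multiples of 35 above 35: 35·2, 35·3, … . Need the cofactor coprime to 245/35 = 7.
Checking s = 2, 3, … the first with gcd(s, 7) = 1 is s = 2, giving 70.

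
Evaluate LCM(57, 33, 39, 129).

350493

57 = 3 · 19; 33 = 3 · 11; 39 = 3 · 13; 129 = 3 · 43
lcm takes max exponent of each prime: 3 · 11 · 13 · 19 · 43 = 350493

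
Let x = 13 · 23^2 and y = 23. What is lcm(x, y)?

6877

max exponent per prime: 13 · 23^2 = 6877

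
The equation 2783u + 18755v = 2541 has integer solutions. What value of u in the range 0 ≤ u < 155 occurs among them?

gcd(2783, 18755) = 121 (Euclid: 18755 = 6·2783 + 2057; 2783 = 1·2057 + 726; 2057 = 2·726 + 605; 726 = 1·605 + 121; 605 = 5·121 + 0), and 121 | 2541.
Extended Euclid: 2783·(27) + 18755·(-4) = 121. Scale by 21: u₀ = 567.
General solution u = u₀ + 155t; reducing mod 155 gives u = 102 (and v = -15).

102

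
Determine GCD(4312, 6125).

49

4312 = 2³ · 7² · 11
6125 = 5³ · 7²
Common: 7² = 49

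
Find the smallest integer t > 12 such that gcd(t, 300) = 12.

24

gcd(t, 300) = 12 forces 12 | t; write t = 12s. Then gcd(12s, 12·25) = 12·gcd(s, 25), so need gcd(s, 25) = 1.
12s > 12 gives s ≥ 2. The least s ≥ 2 coprime to 25 is 2, so t = 12·2 = 24.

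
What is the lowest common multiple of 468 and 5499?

gcd first: 5499 = 11·468 + 351; 468 = 1·351 + 117; 351 = 3·117 + 0 → gcd = 117
lcm = 468·5499/gcd = 2573532/117 = 21996

21996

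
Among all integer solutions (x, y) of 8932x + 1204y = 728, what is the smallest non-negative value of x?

Reduce mod 1204: 8932x ≡ 728 (mod 1204). With g = gcd(8932, 1204) = 28 dividing 728, divide through: 319x ≡ 26 (mod 43).
Since gcd(319, 43) = 1, x ≡ 26·(319)⁻¹ ≡ 11 (mod 43). Smallest non-negative: 11.

11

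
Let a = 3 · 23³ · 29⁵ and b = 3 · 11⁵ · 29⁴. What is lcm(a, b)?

max exponent per prime: 3 · 11⁵ · 23³ · 29⁵ = 120575251943421099

120575251943421099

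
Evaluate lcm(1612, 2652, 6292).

9947652

1612 = 2² · 13 · 31; 2652 = 2² · 3 · 13 · 17; 6292 = 2² · 11² · 13
lcm takes max exponent of each prime: 2² · 3 · 11² · 13 · 17 · 31 = 9947652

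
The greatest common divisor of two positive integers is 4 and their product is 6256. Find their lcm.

1564

Since gcd(m,n)·lcm(m,n) = mn, lcm = 6256/4 = 1564.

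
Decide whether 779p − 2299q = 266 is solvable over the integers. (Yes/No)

gcd(779, 2299): 2299 = 2·779 + 741; 779 = 1·741 + 38; 741 = 19·38 + 19; 38 = 2·19 + 0 → 19
19 divides 266, so a solution exists.

Yes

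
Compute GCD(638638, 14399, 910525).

638638 = 2 · 7 · 11² · 13 · 29; 14399 = 7 · 11² · 17; 910525 = 5² · 7 · 11² · 43
gcd takes min exponent of each prime: 7 · 11² = 847

847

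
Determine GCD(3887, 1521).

169

3887 = 13² · 23
1521 = 3² · 13²
Common: 13² = 169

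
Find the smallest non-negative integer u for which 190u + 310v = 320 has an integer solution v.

18

Euclid: 310 = 1·190 + 120; 190 = 1·120 + 70; 120 = 1·70 + 50; 70 = 1·50 + 20; 50 = 2·20 + 10; 20 = 2·10 + 0 → gcd = 10; 320 = 10·32.
Back-substitution yields 190·(-13) + 310·(8) = 10, so one solution is u = -13·32 = -416, v = 8·32 = 256.
Solutions in u differ by 310/10 = 31; the one in [0, 31) is -416 mod 31 = 18.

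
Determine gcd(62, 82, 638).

gcd(62, 82): 82 = 1·62 + 20; 62 = 3·20 + 2; 20 = 10·2 + 0 → 2
gcd(2, 638): 638 = 319·2 + 0 → 2

2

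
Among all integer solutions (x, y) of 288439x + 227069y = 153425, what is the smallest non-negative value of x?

gcd(288439, 227069) = 6137 (Euclid: 288439 = 1·227069 + 61370; 227069 = 3·61370 + 42959; 61370 = 1·42959 + 18411; 42959 = 2·18411 + 6137; 18411 = 3·6137 + 0), and 6137 | 153425.
Extended Euclid: 288439·(-11) + 227069·(14) = 6137. Scale by 25: x₀ = -275.
General solution x = x₀ + 37t; reducing mod 37 gives x = 21 (and y = -26).

21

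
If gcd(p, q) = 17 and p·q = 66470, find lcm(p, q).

3910

Since gcd(p,q)·lcm(p,q) = pq, lcm = 66470/17 = 3910.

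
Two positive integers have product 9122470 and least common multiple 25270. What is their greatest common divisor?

361

From gcd × lcm = mn: gcd = 9122470 / 25270 = 361.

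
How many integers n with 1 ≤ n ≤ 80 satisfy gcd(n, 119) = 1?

65

Prime factors of 119: 7, 17. Count integers ≤ 80 divisible by none of them.
By inclusion–exclusion: 80 − ⌊80/7⌋ − ⌊80/17⌋ + ⌊80/119⌋ = 65.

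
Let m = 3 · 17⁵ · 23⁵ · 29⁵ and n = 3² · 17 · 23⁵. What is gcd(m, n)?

min exponent per shared prime: 3 · 17 · 23⁵ = 328253493

328253493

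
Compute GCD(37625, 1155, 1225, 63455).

35

37625 = 5³ · 7 · 43; 1155 = 3 · 5 · 7 · 11; 1225 = 5² · 7²; 63455 = 5 · 7³ · 37
gcd takes min exponent of each prime: 5 · 7 = 35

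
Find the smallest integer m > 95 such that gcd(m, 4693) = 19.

114

gcd(m, 4693) = 19 forces 19 | m; write m = 19s. Then gcd(19s, 19·247) = 19·gcd(s, 247), so need gcd(s, 247) = 1.
19s > 95 gives s ≥ 6. The least s ≥ 6 coprime to 247 is 6, so m = 19·6 = 114.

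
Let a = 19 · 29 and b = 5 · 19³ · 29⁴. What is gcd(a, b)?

551

min exponent per shared prime: 19 · 29 = 551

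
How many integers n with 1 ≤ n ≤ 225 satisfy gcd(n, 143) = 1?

189

Prime factors of 143: 11, 13. Count integers ≤ 225 divisible by none of them.
By inclusion–exclusion: 225 − ⌊225/11⌋ − ⌊225/13⌋ + ⌊225/143⌋ = 189.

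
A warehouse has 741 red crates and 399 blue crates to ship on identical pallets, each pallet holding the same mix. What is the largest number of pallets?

57

741 = 3 · 13 · 19
399 = 3 · 7 · 19
Common: 3 · 19 = 57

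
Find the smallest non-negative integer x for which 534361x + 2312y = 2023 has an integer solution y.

7

gcd(534361, 2312) = 289 (Euclid: 534361 = 231·2312 + 289; 2312 = 8·289 + 0), and 289 | 2023.
Extended Euclid: 534361·(1) + 2312·(-231) = 289. Scale by 7: x₀ = 7.
General solution x = x₀ + 8t; reducing mod 8 gives x = 7 (and y = -1617).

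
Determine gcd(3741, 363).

3741 = 3 · 29 · 43
363 = 3 · 11²
Common: 3 = 3

3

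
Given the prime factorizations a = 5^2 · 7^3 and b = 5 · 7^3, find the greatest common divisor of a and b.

1715

min exponent per shared prime: 5 · 7^3 = 1715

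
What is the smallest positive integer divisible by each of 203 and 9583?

203 = 7 · 29; 9583 = 7 · 37²
max exponents: 7 · 29 · 37² = 277907

277907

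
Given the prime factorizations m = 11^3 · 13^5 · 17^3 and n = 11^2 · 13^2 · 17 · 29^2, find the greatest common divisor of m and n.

min exponent per shared prime: 11^2 · 13^2 · 17 = 347633

347633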